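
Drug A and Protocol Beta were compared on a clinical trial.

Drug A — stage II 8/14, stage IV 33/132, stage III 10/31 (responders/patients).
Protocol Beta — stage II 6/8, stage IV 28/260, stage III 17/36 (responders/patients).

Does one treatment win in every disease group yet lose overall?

No

Stage II: Drug A 8/14 = 57.1%, Protocol Beta 6/8 = 75.0% → Protocol Beta
Stage IV: Drug A 33/132 = 25.0%, Protocol Beta 28/260 = 10.8% → Drug A
Stage III: Drug A 10/31 = 32.3%, Protocol Beta 17/36 = 47.2% → Protocol Beta
Overall: Drug A 51/177 = 28.8%, Protocol Beta 51/304 = 16.8% → Drug A
Neither sweeps: Drug A wins 1 of 3 groups, Protocol Beta wins 2. Drug A wins overall but not every group — no Simpson reversal.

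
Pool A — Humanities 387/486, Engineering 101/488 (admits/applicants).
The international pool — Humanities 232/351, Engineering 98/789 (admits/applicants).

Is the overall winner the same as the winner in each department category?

Humanities: Pool A 387/486 = 79.6%, the international pool 232/351 = 66.1% → Pool A
Engineering: Pool A 101/488 = 20.7%, the international pool 98/789 = 12.4% → Pool A
Overall: Pool A 488/974 = 50.1%, the international pool 330/1140 = 28.9% → Pool A
Pool A wins overall and in every department group — no reversal.

Yes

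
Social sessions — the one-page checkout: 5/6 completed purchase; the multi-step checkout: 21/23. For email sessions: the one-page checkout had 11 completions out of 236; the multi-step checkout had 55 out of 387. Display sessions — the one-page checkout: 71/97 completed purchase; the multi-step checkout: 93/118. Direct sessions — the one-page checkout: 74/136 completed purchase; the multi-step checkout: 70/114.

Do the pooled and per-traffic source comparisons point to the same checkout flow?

Social: the one-page checkout 5/6 = 83.3%, the multi-step checkout 21/23 = 91.3% → the multi-step checkout
Email: the one-page checkout 11/236 = 4.7%, the multi-step checkout 55/387 = 14.2% → the multi-step checkout
Display: the one-page checkout 71/97 = 73.2%, the multi-step checkout 93/118 = 78.8% → the multi-step checkout
Direct: the one-page checkout 74/136 = 54.4%, the multi-step checkout 70/114 = 61.4% → the multi-step checkout
Overall: the one-page checkout 161/475 = 33.9%, the multi-step checkout 239/642 = 37.2% → the multi-step checkout
The multi-step checkout wins overall and in every traffic group — no reversal.

Yes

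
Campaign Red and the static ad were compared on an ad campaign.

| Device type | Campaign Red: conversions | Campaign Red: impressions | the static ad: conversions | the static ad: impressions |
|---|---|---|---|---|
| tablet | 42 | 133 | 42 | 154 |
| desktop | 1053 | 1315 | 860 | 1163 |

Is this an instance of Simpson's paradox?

Tablet: Campaign Red 42/133 = 31.6%, the static ad 42/154 = 27.3% → Campaign Red
Desktop: Campaign Red 1053/1315 = 80.1%, the static ad 860/1163 = 73.9% → Campaign Red
Overall: Campaign Red 1095/1448 = 75.6%, the static ad 902/1317 = 68.5% → Campaign Red
Campaign Red wins overall and in every device group — no reversal.

No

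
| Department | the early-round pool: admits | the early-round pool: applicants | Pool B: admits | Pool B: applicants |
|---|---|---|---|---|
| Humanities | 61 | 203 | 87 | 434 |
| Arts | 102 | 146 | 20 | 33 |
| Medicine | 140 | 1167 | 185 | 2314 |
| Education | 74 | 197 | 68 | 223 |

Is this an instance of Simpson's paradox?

Humanities: the early-round pool 61/203 = 30.0%, Pool B 87/434 = 20.0% → the early-round pool
Arts: the early-round pool 102/146 = 69.9%, Pool B 20/33 = 60.6% → the early-round pool
Medicine: the early-round pool 140/1167 = 12.0%, Pool B 185/2314 = 8.0% → the early-round pool
Education: the early-round pool 74/197 = 37.6%, Pool B 68/223 = 30.5% → the early-round pool
Overall: the early-round pool 377/1713 = 22.0%, Pool B 360/3004 = 12.0% → the early-round pool
The early-round pool wins overall and in every department group — no reversal.

No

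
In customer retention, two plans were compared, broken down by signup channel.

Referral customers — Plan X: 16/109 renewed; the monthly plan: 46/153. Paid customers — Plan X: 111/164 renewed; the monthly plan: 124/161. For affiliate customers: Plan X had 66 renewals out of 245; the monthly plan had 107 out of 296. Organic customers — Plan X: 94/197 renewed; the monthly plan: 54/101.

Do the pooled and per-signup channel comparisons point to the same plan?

Yes

Referral: Plan X 16/109 = 14.7%, the monthly plan 46/153 = 30.1% → the monthly plan
Paid: Plan X 111/164 = 67.7%, the monthly plan 124/161 = 77.0% → the monthly plan
Affiliate: Plan X 66/245 = 26.9%, the monthly plan 107/296 = 36.1% → the monthly plan
Organic: Plan X 94/197 = 47.7%, the monthly plan 54/101 = 53.5% → the monthly plan
Overall: Plan X 287/715 = 40.1%, the monthly plan 331/711 = 46.6% → the monthly plan
The monthly plan wins overall and in every signup group — no reversal.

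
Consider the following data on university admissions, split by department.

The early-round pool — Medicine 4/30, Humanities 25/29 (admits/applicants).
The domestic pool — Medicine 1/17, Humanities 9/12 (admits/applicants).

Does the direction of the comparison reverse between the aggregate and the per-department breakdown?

Medicine: the early-round pool 4/30 = 13.3%, the domestic pool 1/17 = 5.9% → the early-round pool
Humanities: the early-round pool 25/29 = 86.2%, the domestic pool 9/12 = 75.0% → the early-round pool
Overall: the early-round pool 29/59 = 49.2%, the domestic pool 10/29 = 34.5% → the early-round pool
The early-round pool wins overall and in every department group — no reversal.

No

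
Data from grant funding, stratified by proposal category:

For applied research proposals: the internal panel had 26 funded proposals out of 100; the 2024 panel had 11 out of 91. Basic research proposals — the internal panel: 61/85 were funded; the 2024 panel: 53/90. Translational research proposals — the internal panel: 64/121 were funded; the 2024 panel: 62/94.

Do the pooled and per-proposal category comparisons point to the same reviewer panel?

Applied research: the internal panel 26/100 = 26.0%, the 2024 panel 11/91 = 12.1% → the internal panel
Basic research: the internal panel 61/85 = 71.8%, the 2024 panel 53/90 = 58.9% → the internal panel
Translational research: the internal panel 64/121 = 52.9%, the 2024 panel 62/94 = 66.0% → the 2024 panel
Overall: the internal panel 151/306 = 49.3%, the 2024 panel 126/275 = 45.8% → the internal panel
Neither sweeps: the internal panel wins 2 of 3 groups, the 2024 panel wins 1. The internal panel wins overall but not every group — no Simpson reversal.

No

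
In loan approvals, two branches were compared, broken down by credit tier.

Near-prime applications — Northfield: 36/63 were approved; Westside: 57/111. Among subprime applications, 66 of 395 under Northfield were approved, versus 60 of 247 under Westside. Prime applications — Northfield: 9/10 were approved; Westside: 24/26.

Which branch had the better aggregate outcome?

Westside

Near-prime: Northfield 36/63 = 57.1%, Westside 57/111 = 51.4% → Northfield
Subprime: Northfield 66/395 = 16.7%, Westside 60/247 = 24.3% → Westside
Prime: Northfield 9/10 = 90.0%, Westside 24/26 = 92.3% → Westside
Overall: Northfield 111/468 = 23.7%, Westside 141/384 = 36.7% → Westside
(Neither sweeps every credit group, but Westside has the higher pooled rate.)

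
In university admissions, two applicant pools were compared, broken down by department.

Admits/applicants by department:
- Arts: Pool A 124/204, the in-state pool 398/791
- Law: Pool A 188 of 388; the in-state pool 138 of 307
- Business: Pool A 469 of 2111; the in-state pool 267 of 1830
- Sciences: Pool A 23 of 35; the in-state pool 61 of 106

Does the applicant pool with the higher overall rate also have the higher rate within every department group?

Arts: Pool A 124/204 = 60.8%, the in-state pool 398/791 = 50.3% → Pool A
Law: Pool A 188/388 = 48.5%, the in-state pool 138/307 = 45.0% → Pool A
Business: Pool A 469/2111 = 22.2%, the in-state pool 267/1830 = 14.6% → Pool A
Sciences: Pool A 23/35 = 65.7%, the in-state pool 61/106 = 57.5% → Pool A
Overall: Pool A 804/2738 = 29.4%, the in-state pool 864/3034 = 28.5% → Pool A
Pool A wins overall and in every department group — no reversal.

Yes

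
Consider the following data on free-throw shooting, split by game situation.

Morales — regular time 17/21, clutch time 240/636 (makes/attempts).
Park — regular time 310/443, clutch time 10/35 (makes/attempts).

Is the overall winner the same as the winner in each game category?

No

Regular time: Morales 17/21 = 81.0%, Park 310/443 = 70.0% → Morales
Clutch time: Morales 240/636 = 37.7%, Park 10/35 = 28.6% → Morales
Overall: Morales 257/657 = 39.1%, Park 320/478 = 66.9% → Park
Morales wins each game group but Park wins overall — the comparison reverses. Morales's attempts skew toward clutch time, which has a lower base rate.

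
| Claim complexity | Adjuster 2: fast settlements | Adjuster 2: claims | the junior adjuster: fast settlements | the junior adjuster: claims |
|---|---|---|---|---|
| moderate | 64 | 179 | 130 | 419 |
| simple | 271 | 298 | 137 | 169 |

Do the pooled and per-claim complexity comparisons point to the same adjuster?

Moderate: Adjuster 2 64/179 = 35.8%, the junior adjuster 130/419 = 31.0% → Adjuster 2
Simple: Adjuster 2 271/298 = 90.9%, the junior adjuster 137/169 = 81.1% → Adjuster 2
Overall: Adjuster 2 335/477 = 70.2%, the junior adjuster 267/588 = 45.4% → Adjuster 2
Adjuster 2 wins overall and in every claim group — no reversal.

Yes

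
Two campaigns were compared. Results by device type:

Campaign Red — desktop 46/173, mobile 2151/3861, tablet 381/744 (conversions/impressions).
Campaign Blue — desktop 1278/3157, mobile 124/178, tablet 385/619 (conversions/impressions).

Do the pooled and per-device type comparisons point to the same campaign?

Desktop: Campaign Red 46/173 = 26.6%, Campaign Blue 1278/3157 = 40.5% → Campaign Blue
Mobile: Campaign Red 2151/3861 = 55.7%, Campaign Blue 124/178 = 69.7% → Campaign Blue
Tablet: Campaign Red 381/744 = 51.2%, Campaign Blue 385/619 = 62.2% → Campaign Blue
Overall: Campaign Red 2578/4778 = 54.0%, Campaign Blue 1787/3954 = 45.2% → Campaign Red
Campaign Blue wins each device group but Campaign Red wins overall — the comparison reverses. Campaign Blue's impressions skew toward desktop, which has a lower base rate.

No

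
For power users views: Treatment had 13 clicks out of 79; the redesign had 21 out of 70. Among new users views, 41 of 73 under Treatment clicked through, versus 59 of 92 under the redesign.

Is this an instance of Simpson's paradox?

Power users: Treatment 13/79 = 16.5%, the redesign 21/70 = 30.0% → the redesign
New users: Treatment 41/73 = 56.2%, the redesign 59/92 = 64.1% → the redesign
Overall: Treatment 54/152 = 35.5%, the redesign 80/162 = 49.4% → the redesign
The redesign wins overall and in every user group — no reversal.

No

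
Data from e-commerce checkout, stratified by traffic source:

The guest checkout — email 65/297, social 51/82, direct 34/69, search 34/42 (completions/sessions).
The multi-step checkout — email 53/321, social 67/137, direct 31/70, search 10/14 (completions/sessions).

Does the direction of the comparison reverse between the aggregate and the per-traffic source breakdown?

No

Email: the guest checkout 65/297 = 21.9%, the multi-step checkout 53/321 = 16.5% → the guest checkout
Social: the guest checkout 51/82 = 62.2%, the multi-step checkout 67/137 = 48.9% → the guest checkout
Direct: the guest checkout 34/69 = 49.3%, the multi-step checkout 31/70 = 44.3% → the guest checkout
Search: the guest checkout 34/42 = 81.0%, the multi-step checkout 10/14 = 71.4% → the guest checkout
Overall: the guest checkout 184/490 = 37.6%, the multi-step checkout 161/542 = 29.7% → the guest checkout
The guest checkout wins overall and in every traffic group — no reversal.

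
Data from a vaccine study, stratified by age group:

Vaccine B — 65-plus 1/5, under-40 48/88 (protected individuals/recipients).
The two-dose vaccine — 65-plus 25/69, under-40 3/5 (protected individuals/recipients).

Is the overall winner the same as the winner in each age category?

65-plus: Vaccine B 1/5 = 20.0%, the two-dose vaccine 25/69 = 36.2% → the two-dose vaccine
Under-40: Vaccine B 48/88 = 54.5%, the two-dose vaccine 3/5 = 60.0% → the two-dose vaccine
Overall: Vaccine B 49/93 = 52.7%, the two-dose vaccine 28/74 = 37.8% → Vaccine B
The two-dose vaccine wins each age group but Vaccine B wins overall — the comparison reverses. The two-dose vaccine's recipients skew toward 65-plus, which has a lower base rate.

No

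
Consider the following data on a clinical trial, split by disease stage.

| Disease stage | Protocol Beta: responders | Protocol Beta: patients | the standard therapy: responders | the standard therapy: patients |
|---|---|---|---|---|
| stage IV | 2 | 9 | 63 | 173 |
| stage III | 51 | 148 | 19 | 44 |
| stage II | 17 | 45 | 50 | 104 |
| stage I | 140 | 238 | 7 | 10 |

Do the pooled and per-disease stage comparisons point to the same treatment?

Stage IV: Protocol Beta 2/9 = 22.2%, the standard therapy 63/173 = 36.4% → the standard therapy
Stage III: Protocol Beta 51/148 = 34.5%, the standard therapy 19/44 = 43.2% → the standard therapy
Stage II: Protocol Beta 17/45 = 37.8%, the standard therapy 50/104 = 48.1% → the standard therapy
Stage I: Protocol Beta 140/238 = 58.8%, the standard therapy 7/10 = 70.0% → the standard therapy
Overall: Protocol Beta 210/440 = 47.7%, the standard therapy 139/331 = 42.0% → Protocol Beta
The standard therapy wins each disease group but Protocol Beta wins overall — the comparison reverses. The standard therapy's patients skew toward stage IV, which has a lower base rate.

No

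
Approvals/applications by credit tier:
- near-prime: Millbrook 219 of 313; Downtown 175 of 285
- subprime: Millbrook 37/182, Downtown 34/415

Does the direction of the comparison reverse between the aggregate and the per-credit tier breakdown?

No

Near-prime: Millbrook 219/313 = 70.0%, Downtown 175/285 = 61.4% → Millbrook
Subprime: Millbrook 37/182 = 20.3%, Downtown 34/415 = 8.2% → Millbrook
Overall: Millbrook 256/495 = 51.7%, Downtown 209/700 = 29.9% → Millbrook
Millbrook wins overall and in every credit group — no reversal.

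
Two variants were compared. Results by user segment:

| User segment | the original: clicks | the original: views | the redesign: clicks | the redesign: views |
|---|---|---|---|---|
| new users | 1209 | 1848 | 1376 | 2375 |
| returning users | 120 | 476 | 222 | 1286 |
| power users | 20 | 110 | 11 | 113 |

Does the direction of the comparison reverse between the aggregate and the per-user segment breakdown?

New users: the original 1209/1848 = 65.4%, the redesign 1376/2375 = 57.9% → the original
Returning users: the original 120/476 = 25.2%, the redesign 222/1286 = 17.3% → the original
Power users: the original 20/110 = 18.2%, the redesign 11/113 = 9.7% → the original
Overall: the original 1349/2434 = 55.4%, the redesign 1609/3774 = 42.6% → the original
The original wins overall and in every user group — no reversal.

No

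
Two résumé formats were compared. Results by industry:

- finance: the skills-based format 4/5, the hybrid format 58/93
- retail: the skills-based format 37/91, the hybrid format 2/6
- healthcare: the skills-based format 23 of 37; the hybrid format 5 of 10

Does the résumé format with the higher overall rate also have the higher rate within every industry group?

No

Finance: the skills-based format 4/5 = 80.0%, the hybrid format 58/93 = 62.4% → the skills-based format
Retail: the skills-based format 37/91 = 40.7%, the hybrid format 2/6 = 33.3% → the skills-based format
Healthcare: the skills-based format 23/37 = 62.2%, the hybrid format 5/10 = 50.0% → the skills-based format
Overall: the skills-based format 64/133 = 48.1%, the hybrid format 65/109 = 59.6% → the hybrid format
The skills-based format wins each industry group but the hybrid format wins overall — the comparison reverses. The skills-based format's applications skew toward retail, which has a lower base rate.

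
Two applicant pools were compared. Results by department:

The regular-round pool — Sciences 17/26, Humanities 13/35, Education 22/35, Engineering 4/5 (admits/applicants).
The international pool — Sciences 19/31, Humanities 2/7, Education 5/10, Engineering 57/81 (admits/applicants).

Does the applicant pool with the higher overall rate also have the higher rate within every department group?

No

Sciences: the regular-round pool 17/26 = 65.4%, the international pool 19/31 = 61.3% → the regular-round pool
Humanities: the regular-round pool 13/35 = 37.1%, the international pool 2/7 = 28.6% → the regular-round pool
Education: the regular-round pool 22/35 = 62.9%, the international pool 5/10 = 50.0% → the regular-round pool
Engineering: the regular-round pool 4/5 = 80.0%, the international pool 57/81 = 70.4% → the regular-round pool
Overall: the regular-round pool 56/101 = 55.4%, the international pool 83/129 = 64.3% → the international pool
The regular-round pool wins each department group but the international pool wins overall — the comparison reverses. The regular-round pool's applicants skew toward Humanities, which has a lower base rate.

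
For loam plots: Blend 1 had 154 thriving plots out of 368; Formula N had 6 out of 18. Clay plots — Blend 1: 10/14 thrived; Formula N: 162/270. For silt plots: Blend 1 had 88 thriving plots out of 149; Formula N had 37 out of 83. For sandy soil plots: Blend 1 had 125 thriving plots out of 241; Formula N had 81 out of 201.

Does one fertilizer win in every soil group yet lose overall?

Yes

Loam: Blend 1 154/368 = 41.8%, Formula N 6/18 = 33.3% → Blend 1
Clay: Blend 1 10/14 = 71.4%, Formula N 162/270 = 60.0% → Blend 1
Silt: Blend 1 88/149 = 59.1%, Formula N 37/83 = 44.6% → Blend 1
Sandy soil: Blend 1 125/241 = 51.9%, Formula N 81/201 = 40.3% → Blend 1
Overall: Blend 1 377/772 = 48.8%, Formula N 286/572 = 50.0% → Formula N
Blend 1 wins each soil group but Formula N wins overall — the comparison reverses. Blend 1's plots skew toward loam, which has a lower base rate.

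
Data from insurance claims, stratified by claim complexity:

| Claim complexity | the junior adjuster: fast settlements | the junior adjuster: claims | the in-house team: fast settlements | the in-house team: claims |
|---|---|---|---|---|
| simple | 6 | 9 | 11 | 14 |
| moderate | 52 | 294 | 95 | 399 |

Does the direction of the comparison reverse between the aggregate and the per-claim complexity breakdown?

Simple: the junior adjuster 6/9 = 66.7%, the in-house team 11/14 = 78.6% → the in-house team
Moderate: the junior adjuster 52/294 = 17.7%, the in-house team 95/399 = 23.8% → the in-house team
Overall: the junior adjuster 58/303 = 19.1%, the in-house team 106/413 = 25.7% → the in-house team
The in-house team wins overall and in every claim group — no reversal.

No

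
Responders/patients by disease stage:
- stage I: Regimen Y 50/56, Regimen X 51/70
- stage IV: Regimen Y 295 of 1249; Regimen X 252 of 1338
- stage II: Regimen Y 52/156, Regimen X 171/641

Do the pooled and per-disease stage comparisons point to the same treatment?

Yes

Stage I: Regimen Y 50/56 = 89.3%, Regimen X 51/70 = 72.9% → Regimen Y
Stage IV: Regimen Y 295/1249 = 23.6%, Regimen X 252/1338 = 18.8% → Regimen Y
Stage II: Regimen Y 52/156 = 33.3%, Regimen X 171/641 = 26.7% → Regimen Y
Overall: Regimen Y 397/1461 = 27.2%, Regimen X 474/2049 = 23.1% → Regimen Y
Regimen Y wins overall and in every disease group — no reversal.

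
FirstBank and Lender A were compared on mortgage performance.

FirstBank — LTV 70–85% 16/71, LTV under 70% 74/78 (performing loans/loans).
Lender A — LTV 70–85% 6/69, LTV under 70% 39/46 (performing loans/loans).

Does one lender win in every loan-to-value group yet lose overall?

LTV 70–85%: FirstBank 16/71 = 22.5%, Lender A 6/69 = 8.7% → FirstBank
LTV under 70%: FirstBank 74/78 = 94.9%, Lender A 39/46 = 84.8% → FirstBank
Overall: FirstBank 90/149 = 60.4%, Lender A 45/115 = 39.1% → FirstBank
FirstBank wins overall and in every loan-to-value group — no reversal.

No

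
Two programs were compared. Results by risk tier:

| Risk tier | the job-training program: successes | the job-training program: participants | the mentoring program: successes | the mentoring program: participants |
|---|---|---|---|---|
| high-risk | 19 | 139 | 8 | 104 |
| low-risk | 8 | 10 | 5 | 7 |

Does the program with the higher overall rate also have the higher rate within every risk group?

Yes

High-risk: the job-training program 19/139 = 13.7%, the mentoring program 8/104 = 7.7% → the job-training program
Low-risk: the job-training program 8/10 = 80.0%, the mentoring program 5/7 = 71.4% → the job-training program
Overall: the job-training program 27/149 = 18.1%, the mentoring program 13/111 = 11.7% → the job-training program
The job-training program wins overall and in every risk group — no reversal.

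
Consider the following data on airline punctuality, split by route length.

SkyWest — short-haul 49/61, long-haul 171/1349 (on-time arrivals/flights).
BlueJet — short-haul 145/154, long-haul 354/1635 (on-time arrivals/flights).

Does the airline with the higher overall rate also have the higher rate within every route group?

Yes

Short-haul: SkyWest 49/61 = 80.3%, BlueJet 145/154 = 94.2% → BlueJet
Long-haul: SkyWest 171/1349 = 12.7%, BlueJet 354/1635 = 21.7% → BlueJet
Overall: SkyWest 220/1410 = 15.6%, BlueJet 499/1789 = 27.9% → BlueJet
BlueJet wins overall and in every route group — no reversal.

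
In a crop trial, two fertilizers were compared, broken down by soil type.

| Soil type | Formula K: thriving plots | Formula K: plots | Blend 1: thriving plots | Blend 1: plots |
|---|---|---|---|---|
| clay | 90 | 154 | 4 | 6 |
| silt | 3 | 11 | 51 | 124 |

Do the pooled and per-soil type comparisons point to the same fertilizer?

Clay: Formula K 90/154 = 58.4%, Blend 1 4/6 = 66.7% → Blend 1
Silt: Formula K 3/11 = 27.3%, Blend 1 51/124 = 41.1% → Blend 1
Overall: Formula K 93/165 = 56.4%, Blend 1 55/130 = 42.3% → Formula K
Blend 1 wins each soil group but Formula K wins overall — the comparison reverses. Blend 1's plots skew toward silt, which has a lower base rate.

No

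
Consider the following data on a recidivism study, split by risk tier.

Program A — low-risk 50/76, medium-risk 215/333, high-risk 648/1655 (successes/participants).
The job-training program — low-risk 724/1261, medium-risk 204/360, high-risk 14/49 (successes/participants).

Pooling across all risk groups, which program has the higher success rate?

the job-training program

Low-risk: Program A 50/76 = 65.8%, the job-training program 724/1261 = 57.4% → Program A
Medium-risk: Program A 215/333 = 64.6%, the job-training program 204/360 = 56.7% → Program A
High-risk: Program A 648/1655 = 39.2%, the job-training program 14/49 = 28.6% → Program A
Overall: Program A 913/2064 = 44.2%, the job-training program 942/1670 = 56.4% → the job-training program
(Program A wins every risk group but the job-training program wins overall — Program A's participants skew toward the low-rate high-risk group.)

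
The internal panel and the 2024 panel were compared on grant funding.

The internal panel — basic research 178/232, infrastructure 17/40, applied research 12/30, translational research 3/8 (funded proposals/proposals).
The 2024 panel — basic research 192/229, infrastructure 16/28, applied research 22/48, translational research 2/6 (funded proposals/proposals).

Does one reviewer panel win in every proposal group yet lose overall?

Basic research: the internal panel 178/232 = 76.7%, the 2024 panel 192/229 = 83.8% → the 2024 panel
Infrastructure: the internal panel 17/40 = 42.5%, the 2024 panel 16/28 = 57.1% → the 2024 panel
Applied research: the internal panel 12/30 = 40.0%, the 2024 panel 22/48 = 45.8% → the 2024 panel
Translational research: the internal panel 3/8 = 37.5%, the 2024 panel 2/6 = 33.3% → the internal panel
Overall: the internal panel 210/310 = 67.7%, the 2024 panel 232/311 = 74.6% → the 2024 panel
Neither sweeps: the internal panel wins 1 of 4 groups, the 2024 panel wins 3. The 2024 panel wins overall but not every group — no Simpson reversal.

No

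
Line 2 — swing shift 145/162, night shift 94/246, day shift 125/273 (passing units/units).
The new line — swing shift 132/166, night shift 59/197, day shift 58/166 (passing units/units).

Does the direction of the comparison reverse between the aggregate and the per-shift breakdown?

No

Swing shift: Line 2 145/162 = 89.5%, the new line 132/166 = 79.5% → Line 2
Night shift: Line 2 94/246 = 38.2%, the new line 59/197 = 29.9% → Line 2
Day shift: Line 2 125/273 = 45.8%, the new line 58/166 = 34.9% → Line 2
Overall: Line 2 364/681 = 53.5%, the new line 249/529 = 47.1% → Line 2
Line 2 wins overall and in every shift group — no reversal.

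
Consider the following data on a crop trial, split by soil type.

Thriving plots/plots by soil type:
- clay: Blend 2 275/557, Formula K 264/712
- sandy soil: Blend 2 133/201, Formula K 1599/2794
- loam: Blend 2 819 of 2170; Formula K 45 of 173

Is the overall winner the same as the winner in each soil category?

Clay: Blend 2 275/557 = 49.4%, Formula K 264/712 = 37.1% → Blend 2
Sandy soil: Blend 2 133/201 = 66.2%, Formula K 1599/2794 = 57.2% → Blend 2
Loam: Blend 2 819/2170 = 37.7%, Formula K 45/173 = 26.0% → Blend 2
Overall: Blend 2 1227/2928 = 41.9%, Formula K 1908/3679 = 51.9% → Formula K
Blend 2 wins each soil group but Formula K wins overall — the comparison reverses. Blend 2's plots skew toward loam, which has a lower base rate.

No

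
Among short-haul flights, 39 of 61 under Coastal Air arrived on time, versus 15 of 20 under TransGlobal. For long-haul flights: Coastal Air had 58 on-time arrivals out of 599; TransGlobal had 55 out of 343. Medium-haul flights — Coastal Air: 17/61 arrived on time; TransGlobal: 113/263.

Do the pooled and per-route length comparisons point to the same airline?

Short-haul: Coastal Air 39/61 = 63.9%, TransGlobal 15/20 = 75.0% → TransGlobal
Long-haul: Coastal Air 58/599 = 9.7%, TransGlobal 55/343 = 16.0% → TransGlobal
Medium-haul: Coastal Air 17/61 = 27.9%, TransGlobal 113/263 = 43.0% → TransGlobal
Overall: Coastal Air 114/721 = 15.8%, TransGlobal 183/626 = 29.2% → TransGlobal
TransGlobal wins overall and in every route group — no reversal.

Yes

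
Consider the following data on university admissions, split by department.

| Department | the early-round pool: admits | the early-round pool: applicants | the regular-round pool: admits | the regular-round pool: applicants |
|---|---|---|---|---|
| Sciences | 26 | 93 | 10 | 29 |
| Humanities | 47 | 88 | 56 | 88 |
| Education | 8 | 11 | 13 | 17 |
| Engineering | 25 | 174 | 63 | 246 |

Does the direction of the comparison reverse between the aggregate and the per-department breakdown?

No

Sciences: the early-round pool 26/93 = 28.0%, the regular-round pool 10/29 = 34.5% → the regular-round pool
Humanities: the early-round pool 47/88 = 53.4%, the regular-round pool 56/88 = 63.6% → the regular-round pool
Education: the early-round pool 8/11 = 72.7%, the regular-round pool 13/17 = 76.5% → the regular-round pool
Engineering: the early-round pool 25/174 = 14.4%, the regular-round pool 63/246 = 25.6% → the regular-round pool
Overall: the early-round pool 106/366 = 29.0%, the regular-round pool 142/380 = 37.4% → the regular-round pool
The regular-round pool wins overall and in every department group — no reversal.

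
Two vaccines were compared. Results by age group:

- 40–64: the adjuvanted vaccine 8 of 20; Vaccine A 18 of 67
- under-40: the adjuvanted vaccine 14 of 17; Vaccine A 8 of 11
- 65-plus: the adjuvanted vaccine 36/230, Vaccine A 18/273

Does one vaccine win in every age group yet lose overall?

No

40–64: the adjuvanted vaccine 8/20 = 40.0%, Vaccine A 18/67 = 26.9% → the adjuvanted vaccine
Under-40: the adjuvanted vaccine 14/17 = 82.4%, Vaccine A 8/11 = 72.7% → the adjuvanted vaccine
65-plus: the adjuvanted vaccine 36/230 = 15.7%, Vaccine A 18/273 = 6.6% → the adjuvanted vaccine
Overall: the adjuvanted vaccine 58/267 = 21.7%, Vaccine A 44/351 = 12.5% → the adjuvanted vaccine
The adjuvanted vaccine wins overall and in every age group — no reversal.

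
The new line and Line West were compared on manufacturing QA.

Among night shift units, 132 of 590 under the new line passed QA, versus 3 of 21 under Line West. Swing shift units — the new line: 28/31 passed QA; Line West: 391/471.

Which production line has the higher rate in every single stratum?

the new line

Night shift: the new line 132/590 = 22.4%, Line West 3/21 = 14.3% → the new line
Swing shift: the new line 28/31 = 90.3%, Line West 391/471 = 83.0% → the new line
The new line has the higher rate in both groups.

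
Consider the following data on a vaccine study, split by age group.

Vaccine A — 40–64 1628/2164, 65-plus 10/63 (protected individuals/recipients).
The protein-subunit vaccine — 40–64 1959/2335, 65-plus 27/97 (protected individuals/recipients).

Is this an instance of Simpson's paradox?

No

40–64: Vaccine A 1628/2164 = 75.2%, the protein-subunit vaccine 1959/2335 = 83.9% → the protein-subunit vaccine
65-plus: Vaccine A 10/63 = 15.9%, the protein-subunit vaccine 27/97 = 27.8% → the protein-subunit vaccine
Overall: Vaccine A 1638/2227 = 73.6%, the protein-subunit vaccine 1986/2432 = 81.7% → the protein-subunit vaccine
The protein-subunit vaccine wins overall and in every age group — no reversal.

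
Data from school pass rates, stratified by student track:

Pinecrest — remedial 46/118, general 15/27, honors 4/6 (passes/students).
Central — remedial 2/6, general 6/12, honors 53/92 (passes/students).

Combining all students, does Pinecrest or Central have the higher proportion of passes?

Central

Remedial: Pinecrest 46/118 = 39.0%, Central 2/6 = 33.3% → Pinecrest
General: Pinecrest 15/27 = 55.6%, Central 6/12 = 50.0% → Pinecrest
Honors: Pinecrest 4/6 = 66.7%, Central 53/92 = 57.6% → Pinecrest
Overall: Pinecrest 65/151 = 43.0%, Central 61/110 = 55.5% → Central
(Pinecrest wins every student group but Central wins overall — Pinecrest's students skew toward the low-rate remedial group.)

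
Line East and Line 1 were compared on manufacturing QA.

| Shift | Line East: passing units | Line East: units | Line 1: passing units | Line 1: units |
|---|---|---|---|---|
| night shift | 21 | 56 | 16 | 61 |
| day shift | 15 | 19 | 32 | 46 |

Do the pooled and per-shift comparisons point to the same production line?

Night shift: Line East 21/56 = 37.5%, Line 1 16/61 = 26.2% → Line East
Day shift: Line East 15/19 = 78.9%, Line 1 32/46 = 69.6% → Line East
Overall: Line East 36/75 = 48.0%, Line 1 48/107 = 44.9% → Line East
Line East wins overall and in every shift group — no reversal.

Yes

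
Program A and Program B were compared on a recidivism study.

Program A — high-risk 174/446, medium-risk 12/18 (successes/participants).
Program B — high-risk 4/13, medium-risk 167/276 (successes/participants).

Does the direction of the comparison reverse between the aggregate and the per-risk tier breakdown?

High-risk: Program A 174/446 = 39.0%, Program B 4/13 = 30.8% → Program A
Medium-risk: Program A 12/18 = 66.7%, Program B 167/276 = 60.5% → Program A
Overall: Program A 186/464 = 40.1%, Program B 171/289 = 59.2% → Program B
Program A wins each risk group but Program B wins overall — the comparison reverses. Program A's participants skew toward high-risk, which has a lower base rate.

Yes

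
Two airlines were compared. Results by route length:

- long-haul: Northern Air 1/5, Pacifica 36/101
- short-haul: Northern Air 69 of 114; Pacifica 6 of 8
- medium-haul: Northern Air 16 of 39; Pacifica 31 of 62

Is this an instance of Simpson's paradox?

Yes

Long-haul: Northern Air 1/5 = 20.0%, Pacifica 36/101 = 35.6% → Pacifica
Short-haul: Northern Air 69/114 = 60.5%, Pacifica 6/8 = 75.0% → Pacifica
Medium-haul: Northern Air 16/39 = 41.0%, Pacifica 31/62 = 50.0% → Pacifica
Overall: Northern Air 86/158 = 54.4%, Pacifica 73/171 = 42.7% → Northern Air
Pacifica wins each route group but Northern Air wins overall — the comparison reverses. Pacifica's flights skew toward long-haul, which has a lower base rate.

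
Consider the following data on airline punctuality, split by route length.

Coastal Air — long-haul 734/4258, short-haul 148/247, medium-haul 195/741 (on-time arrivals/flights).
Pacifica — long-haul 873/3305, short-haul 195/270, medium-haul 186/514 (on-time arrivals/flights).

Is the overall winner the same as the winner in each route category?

Yes

Long-haul: Coastal Air 734/4258 = 17.2%, Pacifica 873/3305 = 26.4% → Pacifica
Short-haul: Coastal Air 148/247 = 59.9%, Pacifica 195/270 = 72.2% → Pacifica
Medium-haul: Coastal Air 195/741 = 26.3%, Pacifica 186/514 = 36.2% → Pacifica
Overall: Coastal Air 1077/5246 = 20.5%, Pacifica 1254/4089 = 30.7% → Pacifica
Pacifica wins overall and in every route group — no reversal.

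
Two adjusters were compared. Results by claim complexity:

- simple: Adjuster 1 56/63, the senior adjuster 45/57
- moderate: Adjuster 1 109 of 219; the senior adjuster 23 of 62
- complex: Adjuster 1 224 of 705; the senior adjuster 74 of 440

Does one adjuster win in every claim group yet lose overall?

No

Simple: Adjuster 1 56/63 = 88.9%, the senior adjuster 45/57 = 78.9% → Adjuster 1
Moderate: Adjuster 1 109/219 = 49.8%, the senior adjuster 23/62 = 37.1% → Adjuster 1
Complex: Adjuster 1 224/705 = 31.8%, the senior adjuster 74/440 = 16.8% → Adjuster 1
Overall: Adjuster 1 389/987 = 39.4%, the senior adjuster 142/559 = 25.4% → Adjuster 1
Adjuster 1 wins overall and in every claim group — no reversal.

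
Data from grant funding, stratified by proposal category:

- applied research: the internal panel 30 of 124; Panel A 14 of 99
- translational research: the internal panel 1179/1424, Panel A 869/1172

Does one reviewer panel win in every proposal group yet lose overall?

No

Applied research: the internal panel 30/124 = 24.2%, Panel A 14/99 = 14.1% → the internal panel
Translational research: the internal panel 1179/1424 = 82.8%, Panel A 869/1172 = 74.1% → the internal panel
Overall: the internal panel 1209/1548 = 78.1%, Panel A 883/1271 = 69.5% → the internal panel
The internal panel wins overall and in every proposal group — no reversal.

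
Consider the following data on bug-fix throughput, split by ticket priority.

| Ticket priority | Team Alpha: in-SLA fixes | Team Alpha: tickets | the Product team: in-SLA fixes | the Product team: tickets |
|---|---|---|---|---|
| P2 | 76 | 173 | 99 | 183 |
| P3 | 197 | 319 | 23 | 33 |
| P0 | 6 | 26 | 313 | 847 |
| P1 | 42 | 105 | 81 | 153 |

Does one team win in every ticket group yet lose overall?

P2: Team Alpha 76/173 = 43.9%, the Product team 99/183 = 54.1% → the Product team
P3: Team Alpha 197/319 = 61.8%, the Product team 23/33 = 69.7% → the Product team
P0: Team Alpha 6/26 = 23.1%, the Product team 313/847 = 37.0% → the Product team
P1: Team Alpha 42/105 = 40.0%, the Product team 81/153 = 52.9% → the Product team
Overall: Team Alpha 321/623 = 51.5%, the Product team 516/1216 = 42.4% → Team Alpha
The Product team wins each ticket group but Team Alpha wins overall — the comparison reverses. The Product team's tickets skew toward P0, which has a lower base rate.

Yes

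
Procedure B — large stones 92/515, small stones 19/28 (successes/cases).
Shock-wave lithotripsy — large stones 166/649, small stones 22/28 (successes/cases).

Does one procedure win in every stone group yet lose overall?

Large stones: Procedure B 92/515 = 17.9%, shock-wave lithotripsy 166/649 = 25.6% → shock-wave lithotripsy
Small stones: Procedure B 19/28 = 67.9%, shock-wave lithotripsy 22/28 = 78.6% → shock-wave lithotripsy
Overall: Procedure B 111/543 = 20.4%, shock-wave lithotripsy 188/677 = 27.8% → shock-wave lithotripsy
Shock-wave lithotripsy wins overall and in every stone group — no reversal.

No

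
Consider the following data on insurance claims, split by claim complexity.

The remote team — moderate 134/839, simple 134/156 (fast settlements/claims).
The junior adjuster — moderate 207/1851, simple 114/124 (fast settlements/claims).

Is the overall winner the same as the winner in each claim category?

No

Moderate: the remote team 134/839 = 16.0%, the junior adjuster 207/1851 = 11.2% → the remote team
Simple: the remote team 134/156 = 85.9%, the junior adjuster 114/124 = 91.9% → the junior adjuster
Overall: the remote team 268/995 = 26.9%, the junior adjuster 321/1975 = 16.3% → the remote team
Neither sweeps: the remote team wins 1 of 2 groups, the junior adjuster wins 1. The remote team wins overall but not every group — no Simpson reversal.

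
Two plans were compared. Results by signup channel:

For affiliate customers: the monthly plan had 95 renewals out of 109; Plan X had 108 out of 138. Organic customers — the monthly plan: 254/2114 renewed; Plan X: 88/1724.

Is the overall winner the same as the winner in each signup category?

Affiliate: the monthly plan 95/109 = 87.2%, Plan X 108/138 = 78.3% → the monthly plan
Organic: the monthly plan 254/2114 = 12.0%, Plan X 88/1724 = 5.1% → the monthly plan
Overall: the monthly plan 349/2223 = 15.7%, Plan X 196/1862 = 10.5% → the monthly plan
The monthly plan wins overall and in every signup group — no reversal.

Yes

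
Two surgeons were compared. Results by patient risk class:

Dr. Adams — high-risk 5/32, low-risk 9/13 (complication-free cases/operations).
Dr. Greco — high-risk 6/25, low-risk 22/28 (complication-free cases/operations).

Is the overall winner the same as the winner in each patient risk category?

Yes

High-risk: Dr. Adams 5/32 = 15.6%, Dr. Greco 6/25 = 24.0% → Dr. Greco
Low-risk: Dr. Adams 9/13 = 69.2%, Dr. Greco 22/28 = 78.6% → Dr. Greco
Overall: Dr. Adams 14/45 = 31.1%, Dr. Greco 28/53 = 52.8% → Dr. Greco
Dr. Greco wins overall and in every patient risk group — no reversal.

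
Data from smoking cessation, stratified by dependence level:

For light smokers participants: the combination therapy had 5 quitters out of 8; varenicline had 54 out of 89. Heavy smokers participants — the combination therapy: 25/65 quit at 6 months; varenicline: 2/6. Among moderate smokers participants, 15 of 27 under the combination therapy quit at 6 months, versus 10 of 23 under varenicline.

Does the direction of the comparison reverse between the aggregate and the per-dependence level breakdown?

Yes

Light smokers: the combination therapy 5/8 = 62.5%, varenicline 54/89 = 60.7% → the combination therapy
Heavy smokers: the combination therapy 25/65 = 38.5%, varenicline 2/6 = 33.3% → the combination therapy
Moderate smokers: the combination therapy 15/27 = 55.6%, varenicline 10/23 = 43.5% → the combination therapy
Overall: the combination therapy 45/100 = 45.0%, varenicline 66/118 = 55.9% → varenicline
The combination therapy wins each dependence group but varenicline wins overall — the comparison reverses. The combination therapy's participants skew toward heavy smokers, which has a lower base rate.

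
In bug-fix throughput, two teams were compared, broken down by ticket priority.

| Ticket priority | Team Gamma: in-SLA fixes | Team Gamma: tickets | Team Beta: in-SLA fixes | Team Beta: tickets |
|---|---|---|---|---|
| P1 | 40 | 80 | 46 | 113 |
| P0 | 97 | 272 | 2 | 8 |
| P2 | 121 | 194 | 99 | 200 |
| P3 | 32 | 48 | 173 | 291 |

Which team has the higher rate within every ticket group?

P1: Team Gamma 40/80 = 50.0%, Team Beta 46/113 = 40.7% → Team Gamma
P0: Team Gamma 97/272 = 35.7%, Team Beta 2/8 = 25.0% → Team Gamma
P2: Team Gamma 121/194 = 62.4%, Team Beta 99/200 = 49.5% → Team Gamma
P3: Team Gamma 32/48 = 66.7%, Team Beta 173/291 = 59.5% → Team Gamma
Team Gamma has the higher rate in all 4 groups.

Team Gamma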